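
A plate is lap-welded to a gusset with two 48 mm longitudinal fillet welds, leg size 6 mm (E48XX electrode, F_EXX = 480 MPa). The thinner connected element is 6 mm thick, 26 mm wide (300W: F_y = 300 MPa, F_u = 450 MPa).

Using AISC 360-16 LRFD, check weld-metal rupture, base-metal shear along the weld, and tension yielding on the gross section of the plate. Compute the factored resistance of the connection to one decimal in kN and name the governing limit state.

Weld metal: throat = 0.707×6 = 4.242 mm, L = 2×48 = 96 mm. φR_n = 0.75 × 0.6 × 480 × 4.242 × 96 = 88.0 kN.
Base metal shear (6 mm plate): yield φR_n = 1.0×0.6×300×6×96 = 103.7 kN; rupture φR_n = 0.75×0.6×450×6×96 = 116.6 kN; take 103.7 kN (yield).
Tension yield (gross): A_g = 26×6 = 156 mm². φR_n = 0.90 × 300 × 156 = 42.1 kN.
Governing: min(88.0, 103.7, 42.1) = 42.1 kN → gross-section yield.

42.1 kN (gross-section yield governs)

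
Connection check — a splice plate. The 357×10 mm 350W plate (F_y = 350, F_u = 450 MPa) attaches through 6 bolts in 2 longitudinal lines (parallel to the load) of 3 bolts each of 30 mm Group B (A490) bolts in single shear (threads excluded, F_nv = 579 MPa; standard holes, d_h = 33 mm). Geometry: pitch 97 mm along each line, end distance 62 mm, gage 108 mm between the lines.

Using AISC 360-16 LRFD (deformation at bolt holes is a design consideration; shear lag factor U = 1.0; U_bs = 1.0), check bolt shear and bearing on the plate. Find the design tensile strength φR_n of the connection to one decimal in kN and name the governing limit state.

Bolt shear: A_b = π(30)²/4 = 706.86 mm². φR_n = 0.75 × 579 × 706.86 × 6 × 1 = 1841.7 kN.
Bearing (10 mm plate, F_u = 450 MPa): end bolts L_c = 62 − 33/2 = 45.5, R_n = min(1.2×45.5×10×450, 2.4×30×10×450) = 245.7 kN/bolt; interior L_c = 97 − 33 = 64, R_n = 324 kN/bolt. φR_n = 0.75 × (2×245.7 + 4×324) = 1340.6 kN.
Governing: min(1841.7, 1340.6) = 1340.6 kN → bearing.

1340.6 kN (bearing governs)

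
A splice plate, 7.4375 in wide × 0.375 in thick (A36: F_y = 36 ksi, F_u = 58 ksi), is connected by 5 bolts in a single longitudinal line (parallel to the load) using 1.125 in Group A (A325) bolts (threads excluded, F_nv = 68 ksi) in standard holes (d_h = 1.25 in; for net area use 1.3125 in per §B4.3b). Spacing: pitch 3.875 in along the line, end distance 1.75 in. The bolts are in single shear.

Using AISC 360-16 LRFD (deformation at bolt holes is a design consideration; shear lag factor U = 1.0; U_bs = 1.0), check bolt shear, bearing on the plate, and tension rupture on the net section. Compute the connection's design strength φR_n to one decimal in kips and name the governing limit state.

Bolt shear: A_b = π(1.125)²/4 = 0.99402 in². φR_n = 0.75 × 68 × 0.99402 × 5 × 1 = 253.5 kips.
Bearing (0.375 in plate, F_u = 58 ksi): end bolts L_c = 1.75 − 1.25/2 = 1.125, R_n = min(1.2×1.125×0.375×58, 2.4×1.125×0.375×58) = 29.363 kips/bolt; interior L_c = 3.875 − 1.25 = 2.625, R_n = 58.725 kips/bolt. φR_n = 0.75 × (1×29.363 + 4×58.725) = 198.2 kips.
Tension rupture (net): A_n = (7.4375 − 1×1.3125)×0.375 = 2.2969 in² (U = 1.0, A_e = A_n). φR_n = 0.75 × 58 × 2.2969 = 99.9 kips.
Governing: min(253.5, 198.2, 99.9) = 99.9 kips → net-section rupture.

99.9 kips (net-section rupture governs)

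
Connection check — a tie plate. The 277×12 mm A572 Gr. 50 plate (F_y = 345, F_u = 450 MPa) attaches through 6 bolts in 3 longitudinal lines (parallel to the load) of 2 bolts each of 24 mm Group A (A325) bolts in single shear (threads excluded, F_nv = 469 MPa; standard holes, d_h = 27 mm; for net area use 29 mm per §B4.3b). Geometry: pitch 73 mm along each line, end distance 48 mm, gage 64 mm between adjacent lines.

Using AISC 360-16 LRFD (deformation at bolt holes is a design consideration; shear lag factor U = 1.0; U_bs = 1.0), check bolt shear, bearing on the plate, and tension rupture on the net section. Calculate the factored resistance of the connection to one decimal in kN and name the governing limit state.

769.5 kN (net-section rupture governs)

Bolt shear: A_b = π(24)²/4 = 452.39 mm². φR_n = 0.75 × 469 × 452.39 × 6 × 1 = 954.8 kN.
Bearing (12 mm plate, F_u = 450 MPa): end bolts L_c = 48 − 27/2 = 34.5, R_n = min(1.2×34.5×12×450, 2.4×24×12×450) = 223.56 kN/bolt; interior L_c = 73 − 27 = 46, R_n = 298.08 kN/bolt. φR_n = 0.75 × (3×223.56 + 3×298.08) = 1173.7 kN.
Tension rupture (net): A_n = (277 − 3×29)×12 = 2280 mm² (U = 1.0, A_e = A_n). φR_n = 0.75 × 450 × 2280 = 769.5 kN.
Governing: min(954.8, 1173.7, 769.5) = 769.5 kN → net-section rupture.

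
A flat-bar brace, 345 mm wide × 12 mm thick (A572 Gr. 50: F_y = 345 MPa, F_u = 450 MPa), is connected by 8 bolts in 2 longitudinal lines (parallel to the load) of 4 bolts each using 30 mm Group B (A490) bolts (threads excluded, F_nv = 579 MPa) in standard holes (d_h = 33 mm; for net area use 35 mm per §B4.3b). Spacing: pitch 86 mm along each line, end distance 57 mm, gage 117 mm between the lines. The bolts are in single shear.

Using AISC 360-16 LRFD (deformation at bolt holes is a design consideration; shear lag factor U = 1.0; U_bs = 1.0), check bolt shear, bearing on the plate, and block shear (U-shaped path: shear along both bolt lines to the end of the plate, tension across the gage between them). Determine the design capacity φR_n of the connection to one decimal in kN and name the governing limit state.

Bolt shear: A_b = π(30)²/4 = 706.86 mm². φR_n = 0.75 × 579 × 706.86 × 8 × 1 = 2455.6 kN.
Bearing (12 mm plate, F_u = 450 MPa): end bolts L_c = 57 − 33/2 = 40.5, R_n = min(1.2×40.5×12×450, 2.4×30×12×450) = 262.44 kN/bolt; interior L_c = 86 − 33 = 53, R_n = 343.44 kN/bolt. φR_n = 0.75 × (2×262.44 + 6×343.44) = 1939.1 kN.
Block shear: shear path 2×[57+3×86] = 2×315 mm, A_gv = 7560, A_nv = 2×(315 − 3.5×35)×12 = 4620 mm²; tension across gage: (117 − 1×35)×12 = 984 mm². R_n = min(0.6×450×4620, 0.6×345×7560) + 1.0×450×984 = min(1247.4, 1564.9) + 442.8 = 1690.2 kN. φR_n = 0.75 × 1690.2 = 1267.7 kN.
Governing: min(2455.6, 1939.1, 1267.7) = 1267.7 kN → block shear.

1267.7 kN (block shear governs)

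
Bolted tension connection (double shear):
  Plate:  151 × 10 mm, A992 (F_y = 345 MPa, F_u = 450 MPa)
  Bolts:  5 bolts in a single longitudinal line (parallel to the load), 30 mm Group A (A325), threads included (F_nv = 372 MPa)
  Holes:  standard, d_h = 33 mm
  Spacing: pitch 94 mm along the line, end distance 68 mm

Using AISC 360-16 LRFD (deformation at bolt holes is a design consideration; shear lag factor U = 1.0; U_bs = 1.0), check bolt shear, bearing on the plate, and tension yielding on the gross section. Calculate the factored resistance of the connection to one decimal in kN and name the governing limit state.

Bolt shear: A_b = π(30)²/4 = 706.86 mm². φR_n = 0.75 × 372 × 706.86 × 5 × 2 = 1972.1 kN.
Bearing (10 mm plate, F_u = 450 MPa): end bolts L_c = 68 − 33/2 = 51.5, R_n = min(1.2×51.5×10×450, 2.4×30×10×450) = 278.1 kN/bolt; interior L_c = 94 − 33 = 61, R_n = 324 kN/bolt. φR_n = 0.75 × (1×278.1 + 4×324) = 1180.6 kN.
Tension yield (gross): A_g = 151×10 = 1510 mm². φR_n = 0.90 × 345 × 1510 = 468.9 kN.
Governing: min(1972.1, 1180.6, 468.9) = 468.9 kN → gross-section yield.

468.9 kN (gross-section yield governs)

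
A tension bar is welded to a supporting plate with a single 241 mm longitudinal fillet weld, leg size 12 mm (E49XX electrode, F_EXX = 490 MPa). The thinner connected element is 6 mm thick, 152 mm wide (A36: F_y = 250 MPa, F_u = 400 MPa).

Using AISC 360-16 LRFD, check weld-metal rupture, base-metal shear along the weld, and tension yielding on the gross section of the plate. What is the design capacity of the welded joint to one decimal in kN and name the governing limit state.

Weld metal: throat = 0.707×12 = 8.484 mm, L = 241 mm. φR_n = 0.75 × 0.6 × 490 × 8.484 × 241 = 450.8 kN.
Base metal shear (6 mm plate): yield φR_n = 1.0×0.6×250×6×241 = 216.9 kN; rupture φR_n = 0.75×0.6×400×6×241 = 260.3 kN; take 216.9 kN (yield).
Tension yield (gross): A_g = 152×6 = 912 mm². φR_n = 0.90 × 250 × 912 = 205.2 kN.
Governing: min(450.8, 216.9, 205.2) = 205.2 kN → gross-section yield.

205.2 kN (gross-section yield governs)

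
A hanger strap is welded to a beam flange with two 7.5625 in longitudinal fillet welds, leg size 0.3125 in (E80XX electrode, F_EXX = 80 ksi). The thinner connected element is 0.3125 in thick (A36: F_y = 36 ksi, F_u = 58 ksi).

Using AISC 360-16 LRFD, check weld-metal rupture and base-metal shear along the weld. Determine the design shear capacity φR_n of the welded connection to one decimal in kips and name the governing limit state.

102.1 kips (base-metal shear governs)

Weld metal: throat = 0.707×0.3125 = 0.22094 in, L = 2×7.5625 = 15.125 in. φR_n = 0.75 × 0.6 × 80 × 0.22094 × 15.125 = 120.3 kips.
Base metal shear (0.3125 in plate): yield φR_n = 1.0×0.6×36×0.3125×15.125 = 102.1 kips; rupture φR_n = 0.75×0.6×58×0.3125×15.125 = 123.4 kips; take 102.1 kips (yield).
Governing: min(120.3, 102.1) = 102.1 kips → base-metal shear.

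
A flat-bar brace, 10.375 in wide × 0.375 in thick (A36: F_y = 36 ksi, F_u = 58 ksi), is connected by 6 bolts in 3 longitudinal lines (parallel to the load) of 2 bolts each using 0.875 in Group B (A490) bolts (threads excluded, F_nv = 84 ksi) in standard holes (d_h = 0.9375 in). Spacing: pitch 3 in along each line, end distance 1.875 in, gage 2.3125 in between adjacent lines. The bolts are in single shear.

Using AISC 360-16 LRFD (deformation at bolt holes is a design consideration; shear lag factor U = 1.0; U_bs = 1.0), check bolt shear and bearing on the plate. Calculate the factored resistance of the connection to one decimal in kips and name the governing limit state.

185.4 kips (bearing governs)

Bolt shear: A_b = π(0.875)²/4 = 0.60132 in². φR_n = 0.75 × 84 × 0.60132 × 6 × 1 = 227.3 kips.
Bearing (0.375 in plate, F_u = 58 ksi): end bolts L_c = 1.875 − 0.9375/2 = 1.40625, R_n = min(1.2×1.40625×0.375×58, 2.4×0.875×0.375×58) = 36.703 kips/bolt; interior L_c = 3 − 0.9375 = 2.0625, R_n = 45.675 kips/bolt. φR_n = 0.75 × (3×36.703 + 3×45.675) = 185.4 kips.
Governing: min(227.3, 185.4) = 185.4 kips → bearing.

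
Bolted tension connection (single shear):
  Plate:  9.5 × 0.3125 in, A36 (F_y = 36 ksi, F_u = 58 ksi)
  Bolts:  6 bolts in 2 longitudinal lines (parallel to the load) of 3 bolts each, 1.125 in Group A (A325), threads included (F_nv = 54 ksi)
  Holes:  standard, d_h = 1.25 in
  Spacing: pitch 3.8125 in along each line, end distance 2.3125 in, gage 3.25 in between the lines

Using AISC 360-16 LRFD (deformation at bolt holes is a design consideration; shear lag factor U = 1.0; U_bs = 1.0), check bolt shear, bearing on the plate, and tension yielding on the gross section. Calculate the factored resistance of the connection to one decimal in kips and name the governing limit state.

Bolt shear: A_b = π(1.125)²/4 = 0.99402 in². φR_n = 0.75 × 54 × 0.99402 × 6 × 1 = 241.5 kips.
Bearing (0.3125 in plate, F_u = 58 ksi): end bolts L_c = 2.3125 − 1.25/2 = 1.6875, R_n = min(1.2×1.6875×0.3125×58, 2.4×1.125×0.3125×58) = 36.703 kips/bolt; interior L_c = 3.8125 − 1.25 = 2.5625, R_n = 48.938 kips/bolt. φR_n = 0.75 × (2×36.703 + 4×48.938) = 201.9 kips.
Tension yield (gross): A_g = 9.5×0.3125 = 2.9688 in². φR_n = 0.90 × 36 × 2.9688 = 96.2 kips.
Governing: min(241.5, 201.9, 96.2) = 96.2 kips → gross-section yield.

96.2 kips (gross-section yield governs)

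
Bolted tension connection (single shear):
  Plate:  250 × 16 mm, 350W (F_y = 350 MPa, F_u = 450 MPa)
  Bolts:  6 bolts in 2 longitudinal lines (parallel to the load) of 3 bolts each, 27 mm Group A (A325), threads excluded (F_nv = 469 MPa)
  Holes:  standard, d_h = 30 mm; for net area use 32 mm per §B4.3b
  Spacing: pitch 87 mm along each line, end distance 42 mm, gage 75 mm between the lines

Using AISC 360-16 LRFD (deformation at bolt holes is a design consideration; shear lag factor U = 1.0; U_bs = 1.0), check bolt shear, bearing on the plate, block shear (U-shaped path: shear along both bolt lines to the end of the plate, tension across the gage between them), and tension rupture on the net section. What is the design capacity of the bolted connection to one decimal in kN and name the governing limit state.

1004.4 kN (net-section rupture governs)

Bolt shear: A_b = π(27)²/4 = 572.56 mm². φR_n = 0.75 × 469 × 572.56 × 6 × 1 = 1208.4 kN.
Bearing (16 mm plate, F_u = 450 MPa): end bolts L_c = 42 − 30/2 = 27, R_n = min(1.2×27×16×450, 2.4×27×16×450) = 233.28 kN/bolt; interior L_c = 87 − 30 = 57, R_n = 466.56 kN/bolt. φR_n = 0.75 × (2×233.28 + 4×466.56) = 1749.6 kN.
Block shear: shear path 2×[42+2×87] = 2×216 mm, A_gv = 6912, A_nv = 2×(216 − 2.5×32)×16 = 4352 mm²; tension across gage: (75 − 1×32)×16 = 688 mm². R_n = min(0.6×450×4352, 0.6×350×6912) + 1.0×450×688 = min(1175, 1451.5) + 309.6 = 1484.6 kN. φR_n = 0.75 × 1484.6 = 1113.5 kN.
Tension rupture (net): A_n = (250 − 2×32)×16 = 2976 mm² (U = 1.0, A_e = A_n). φR_n = 0.75 × 450 × 2976 = 1004.4 kN.
Governing: min(1208.4, 1749.6, 1113.5, 1004.4) = 1004.4 kN → net-section rupture.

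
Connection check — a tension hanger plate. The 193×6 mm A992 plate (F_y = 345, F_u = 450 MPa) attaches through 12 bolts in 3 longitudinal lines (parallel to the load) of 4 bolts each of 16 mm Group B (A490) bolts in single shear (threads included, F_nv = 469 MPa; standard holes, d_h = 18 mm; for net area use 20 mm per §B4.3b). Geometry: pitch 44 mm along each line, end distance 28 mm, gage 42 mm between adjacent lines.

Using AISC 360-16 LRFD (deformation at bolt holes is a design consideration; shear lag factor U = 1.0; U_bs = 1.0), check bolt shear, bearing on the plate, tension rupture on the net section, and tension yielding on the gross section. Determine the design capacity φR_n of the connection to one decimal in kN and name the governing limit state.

269.3 kN (net-section rupture governs)

Bolt shear: A_b = π(16)²/4 = 201.06 mm². φR_n = 0.75 × 469 × 201.06 × 12 × 1 = 848.7 kN.
Bearing (6 mm plate, F_u = 450 MPa): end bolts L_c = 28 − 18/2 = 19, R_n = min(1.2×19×6×450, 2.4×16×6×450) = 61.56 kN/bolt; interior L_c = 44 − 18 = 26, R_n = 84.24 kN/bolt. φR_n = 0.75 × (3×61.56 + 9×84.24) = 707.1 kN.
Tension rupture (net): A_n = (193 − 3×20)×6 = 798 mm² (U = 1.0, A_e = A_n). φR_n = 0.75 × 450 × 798 = 269.3 kN.
Tension yield (gross): A_g = 193×6 = 1158 mm². φR_n = 0.90 × 345 × 1158 = 359.6 kN.
Governing: min(848.7, 707.1, 269.3, 359.6) = 269.3 kN → net-section rupture.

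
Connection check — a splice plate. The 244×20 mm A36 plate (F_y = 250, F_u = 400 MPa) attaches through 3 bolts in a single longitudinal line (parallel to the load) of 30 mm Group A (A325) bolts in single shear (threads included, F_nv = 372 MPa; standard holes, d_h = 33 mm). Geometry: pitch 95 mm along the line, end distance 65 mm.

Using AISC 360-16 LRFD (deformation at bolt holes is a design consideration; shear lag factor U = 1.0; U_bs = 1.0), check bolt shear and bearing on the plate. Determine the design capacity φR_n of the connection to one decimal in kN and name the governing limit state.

Bolt shear: A_b = π(30)²/4 = 706.86 mm². φR_n = 0.75 × 372 × 706.86 × 3 × 1 = 591.6 kN.
Bearing (20 mm plate, F_u = 400 MPa): end bolts L_c = 65 − 33/2 = 48.5, R_n = min(1.2×48.5×20×400, 2.4×30×20×400) = 465.6 kN/bolt; interior L_c = 95 − 33 = 62, R_n = 576 kN/bolt. φR_n = 0.75 × (1×465.6 + 2×576) = 1213.2 kN.
Governing: min(591.6, 1213.2) = 591.6 kN → bolt shear.

591.6 kN (bolt shear governs)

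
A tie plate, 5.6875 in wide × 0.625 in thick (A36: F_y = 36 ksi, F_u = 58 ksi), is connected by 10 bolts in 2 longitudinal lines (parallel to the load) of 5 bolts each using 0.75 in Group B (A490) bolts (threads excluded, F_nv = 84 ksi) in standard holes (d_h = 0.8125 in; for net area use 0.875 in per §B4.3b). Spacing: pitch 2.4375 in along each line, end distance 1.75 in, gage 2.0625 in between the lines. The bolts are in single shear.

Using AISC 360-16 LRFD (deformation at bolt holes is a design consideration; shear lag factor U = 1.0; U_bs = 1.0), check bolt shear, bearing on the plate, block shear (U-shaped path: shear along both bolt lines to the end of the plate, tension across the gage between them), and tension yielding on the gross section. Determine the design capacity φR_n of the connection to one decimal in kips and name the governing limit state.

115.2 kips (gross-section yield governs)

Bolt shear: A_b = π(0.75)²/4 = 0.44179 in². φR_n = 0.75 × 84 × 0.44179 × 10 × 1 = 278.3 kips.
Bearing (0.625 in plate, F_u = 58 ksi): end bolts L_c = 1.75 − 0.8125/2 = 1.34375, R_n = min(1.2×1.34375×0.625×58, 2.4×0.75×0.625×58) = 58.453 kips/bolt; interior L_c = 2.4375 − 0.8125 = 1.625, R_n = 65.25 kips/bolt. φR_n = 0.75 × (2×58.453 + 8×65.25) = 479.2 kips.
Block shear: shear path 2×[1.75+4×2.4375] = 2×11.5 in, A_gv = 14.375, A_nv = 2×(11.5 − 4.5×0.875)×0.625 = 9.4531 in²; tension across gage: (2.0625 − 1×0.875)×0.625 = 0.74219 in². R_n = min(0.6×58×9.4531, 0.6×36×14.375) + 1.0×58×0.74219 = min(328.97, 310.5) + 43.047 = 353.55 kips. φR_n = 0.75 × 353.55 = 265.2 kips.
Tension yield (gross): A_g = 5.6875×0.625 = 3.5547 in². φR_n = 0.90 × 36 × 3.5547 = 115.2 kips.
Governing: min(278.3, 479.2, 265.2, 115.2) = 115.2 kips → gross-section yield.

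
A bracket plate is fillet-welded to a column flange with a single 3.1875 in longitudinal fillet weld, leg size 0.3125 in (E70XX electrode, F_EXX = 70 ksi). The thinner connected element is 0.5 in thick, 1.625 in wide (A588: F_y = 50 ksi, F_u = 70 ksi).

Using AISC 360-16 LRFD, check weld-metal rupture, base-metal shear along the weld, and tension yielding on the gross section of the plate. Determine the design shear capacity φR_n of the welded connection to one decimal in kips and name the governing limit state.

22.2 kips (weld metal governs)

Weld metal: throat = 0.707×0.3125 = 0.22094 in, L = 3.1875 in. φR_n = 0.75 × 0.6 × 70 × 0.22094 × 3.1875 = 22.2 kips.
Base metal shear (0.5 in plate): yield φR_n = 1.0×0.6×50×0.5×3.1875 = 47.8 kips; rupture φR_n = 0.75×0.6×70×0.5×3.1875 = 50.2 kips; take 47.8 kips (yield).
Tension yield (gross): A_g = 1.625×0.5 = 0.8125 in². φR_n = 0.90 × 50 × 0.8125 = 36.6 kips.
Governing: min(22.2, 47.8, 36.6) = 22.2 kips → weld metal.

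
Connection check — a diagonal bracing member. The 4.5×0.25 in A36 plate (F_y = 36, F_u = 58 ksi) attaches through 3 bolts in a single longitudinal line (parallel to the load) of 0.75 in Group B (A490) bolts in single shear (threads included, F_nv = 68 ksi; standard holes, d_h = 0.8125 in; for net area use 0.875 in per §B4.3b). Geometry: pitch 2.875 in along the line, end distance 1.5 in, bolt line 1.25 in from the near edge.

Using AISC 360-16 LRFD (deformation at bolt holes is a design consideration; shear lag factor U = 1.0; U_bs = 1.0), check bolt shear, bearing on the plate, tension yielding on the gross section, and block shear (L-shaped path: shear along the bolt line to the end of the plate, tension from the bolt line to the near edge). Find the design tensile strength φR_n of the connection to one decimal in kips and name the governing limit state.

36.5 kips (gross-section yield governs)

Bolt shear: A_b = π(0.75)²/4 = 0.44179 in². φR_n = 0.75 × 68 × 0.44179 × 3 × 1 = 67.6 kips.
Bearing (0.25 in plate, F_u = 58 ksi): end bolts L_c = 1.5 − 0.8125/2 = 1.09375, R_n = min(1.2×1.09375×0.25×58, 2.4×0.75×0.25×58) = 19.031 kips/bolt; interior L_c = 2.875 − 0.8125 = 2.0625, R_n = 26.1 kips/bolt. φR_n = 0.75 × (1×19.031 + 2×26.1) = 53.4 kips.
Tension yield (gross): A_g = 4.5×0.25 = 1.125 in². φR_n = 0.90 × 36 × 1.125 = 36.5 kips.
Block shear: shear path 1×[1.5+2×2.875] = 1×7.25 in, A_gv = 1.8125, A_nv = 1×(7.25 − 2.5×0.875)×0.25 = 1.2656 in²; tension to near edge: (1.25 − 0.5×0.875)×0.25 = 0.20313 in². R_n = min(0.6×58×1.2656, 0.6×36×1.8125) + 1.0×58×0.20313 = min(44.043, 39.15) + 11.782 = 50.932 kips. φR_n = 0.75 × 50.932 = 38.2 kips.
Governing: min(67.6, 53.4, 36.5, 38.2) = 36.5 kips → gross-section yield.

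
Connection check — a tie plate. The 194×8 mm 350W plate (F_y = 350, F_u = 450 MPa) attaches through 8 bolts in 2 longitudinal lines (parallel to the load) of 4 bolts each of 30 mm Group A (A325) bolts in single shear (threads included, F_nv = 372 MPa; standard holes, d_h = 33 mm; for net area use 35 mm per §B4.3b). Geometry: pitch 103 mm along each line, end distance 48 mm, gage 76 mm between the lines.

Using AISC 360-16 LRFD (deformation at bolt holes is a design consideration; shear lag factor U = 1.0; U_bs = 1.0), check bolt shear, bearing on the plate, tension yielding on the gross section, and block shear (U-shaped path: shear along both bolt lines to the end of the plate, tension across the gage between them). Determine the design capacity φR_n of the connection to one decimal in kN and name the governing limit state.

Bolt shear: A_b = π(30)²/4 = 706.86 mm². φR_n = 0.75 × 372 × 706.86 × 8 × 1 = 1577.7 kN.
Bearing (8 mm plate, F_u = 450 MPa): end bolts L_c = 48 − 33/2 = 31.5, R_n = min(1.2×31.5×8×450, 2.4×30×8×450) = 136.08 kN/bolt; interior L_c = 103 − 33 = 70, R_n = 259.2 kN/bolt. φR_n = 0.75 × (2×136.08 + 6×259.2) = 1370.5 kN.
Tension yield (gross): A_g = 194×8 = 1552 mm². φR_n = 0.90 × 350 × 1552 = 488.9 kN.
Block shear: shear path 2×[48+3×103] = 2×357 mm, A_gv = 5712, A_nv = 2×(357 − 3.5×35)×8 = 3752 mm²; tension across gage: (76 − 1×35)×8 = 328 mm². R_n = min(0.6×450×3752, 0.6×350×5712) + 1.0×450×328 = min(1013, 1199.5) + 147.6 = 1160.6 kN. φR_n = 0.75 × 1160.6 = 870.5 kN.
Governing: min(1577.7, 1370.5, 488.9, 870.5) = 488.9 kN → gross-section yield.

488.9 kN (gross-section yield governs)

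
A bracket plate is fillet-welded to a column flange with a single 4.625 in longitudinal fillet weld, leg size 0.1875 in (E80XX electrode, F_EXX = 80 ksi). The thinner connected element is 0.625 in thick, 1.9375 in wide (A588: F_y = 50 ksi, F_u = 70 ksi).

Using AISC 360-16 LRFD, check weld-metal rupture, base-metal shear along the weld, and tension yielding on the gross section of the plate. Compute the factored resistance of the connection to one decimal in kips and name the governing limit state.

22.1 kips (weld metal governs)

Weld metal: throat = 0.707×0.1875 = 0.13256 in, L = 4.625 in. φR_n = 0.75 × 0.6 × 80 × 0.13256 × 4.625 = 22.1 kips.
Base metal shear (0.625 in plate): yield φR_n = 1.0×0.6×50×0.625×4.625 = 86.7 kips; rupture φR_n = 0.75×0.6×70×0.625×4.625 = 91.1 kips; take 86.7 kips (yield).
Tension yield (gross): A_g = 1.9375×0.625 = 1.2109 in². φR_n = 0.90 × 50 × 1.2109 = 54.5 kips.
Governing: min(22.1, 86.7, 54.5) = 22.1 kips → weld metal.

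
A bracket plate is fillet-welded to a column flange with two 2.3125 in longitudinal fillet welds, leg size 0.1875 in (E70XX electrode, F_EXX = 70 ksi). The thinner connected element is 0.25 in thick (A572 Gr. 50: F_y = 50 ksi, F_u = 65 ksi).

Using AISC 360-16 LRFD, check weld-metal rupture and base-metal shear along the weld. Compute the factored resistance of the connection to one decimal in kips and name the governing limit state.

19.3 kips (weld metal governs)

Weld metal: throat = 0.707×0.1875 = 0.13256 in, L = 2×2.3125 = 4.625 in. φR_n = 0.75 × 0.6 × 70 × 0.13256 × 4.625 = 19.3 kips.
Base metal shear (0.25 in plate): yield φR_n = 1.0×0.6×50×0.25×4.625 = 34.7 kips; rupture φR_n = 0.75×0.6×65×0.25×4.625 = 33.8 kips; take 33.8 kips (rupture).
Governing: min(19.3, 33.8) = 19.3 kips → weld metal.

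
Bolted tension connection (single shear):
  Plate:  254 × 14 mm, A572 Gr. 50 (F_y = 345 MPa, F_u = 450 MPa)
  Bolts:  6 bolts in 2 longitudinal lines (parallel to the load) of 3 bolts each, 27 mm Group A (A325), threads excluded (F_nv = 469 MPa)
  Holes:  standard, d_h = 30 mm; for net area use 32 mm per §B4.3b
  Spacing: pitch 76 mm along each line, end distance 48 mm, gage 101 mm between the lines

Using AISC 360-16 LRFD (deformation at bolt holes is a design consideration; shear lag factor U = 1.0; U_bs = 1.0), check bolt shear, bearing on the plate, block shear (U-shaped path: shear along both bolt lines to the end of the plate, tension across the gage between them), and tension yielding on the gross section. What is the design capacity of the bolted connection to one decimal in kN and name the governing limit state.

Bolt shear: A_b = π(27)²/4 = 572.56 mm². φR_n = 0.75 × 469 × 572.56 × 6 × 1 = 1208.4 kN.
Bearing (14 mm plate, F_u = 450 MPa): end bolts L_c = 48 − 30/2 = 33, R_n = min(1.2×33×14×450, 2.4×27×14×450) = 249.48 kN/bolt; interior L_c = 76 − 30 = 46, R_n = 347.76 kN/bolt. φR_n = 0.75 × (2×249.48 + 4×347.76) = 1417.5 kN.
Block shear: shear path 2×[48+2×76] = 2×200 mm, A_gv = 5600, A_nv = 2×(200 − 2.5×32)×14 = 3360 mm²; tension across gage: (101 − 1×32)×14 = 966 mm². R_n = min(0.6×450×3360, 0.6×345×5600) + 1.0×450×966 = min(907.2, 1159.2) + 434.7 = 1341.9 kN. φR_n = 0.75 × 1341.9 = 1006.4 kN.
Tension yield (gross): A_g = 254×14 = 3556 mm². φR_n = 0.90 × 345 × 3556 = 1104.1 kN.
Governing: min(1208.4, 1417.5, 1006.4, 1104.1) = 1006.4 kN → block shear.

1006.4 kN (block shear governs)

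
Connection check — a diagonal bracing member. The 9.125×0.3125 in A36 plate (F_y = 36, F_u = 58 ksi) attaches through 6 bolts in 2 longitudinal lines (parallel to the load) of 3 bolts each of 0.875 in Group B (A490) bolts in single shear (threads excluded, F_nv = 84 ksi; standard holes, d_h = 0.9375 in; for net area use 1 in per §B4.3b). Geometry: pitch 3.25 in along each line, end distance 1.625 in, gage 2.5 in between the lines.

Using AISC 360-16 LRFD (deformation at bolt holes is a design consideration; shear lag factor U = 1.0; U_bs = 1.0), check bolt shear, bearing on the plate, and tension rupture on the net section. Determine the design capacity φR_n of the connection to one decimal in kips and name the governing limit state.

96.9 kips (net-section rupture governs)

Bolt shear: A_b = π(0.875)²/4 = 0.60132 in². φR_n = 0.75 × 84 × 0.60132 × 6 × 1 = 227.3 kips.
Bearing (0.3125 in plate, F_u = 58 ksi): end bolts L_c = 1.625 − 0.9375/2 = 1.15625, R_n = min(1.2×1.15625×0.3125×58, 2.4×0.875×0.3125×58) = 25.148 kips/bolt; interior L_c = 3.25 − 0.9375 = 2.3125, R_n = 38.063 kips/bolt. φR_n = 0.75 × (2×25.148 + 4×38.063) = 151.9 kips.
Tension rupture (net): A_n = (9.125 − 2×1)×0.3125 = 2.2266 in² (U = 1.0, A_e = A_n). φR_n = 0.75 × 58 × 2.2266 = 96.9 kips.
Governing: min(227.3, 151.9, 96.9) = 96.9 kips → net-section rupture.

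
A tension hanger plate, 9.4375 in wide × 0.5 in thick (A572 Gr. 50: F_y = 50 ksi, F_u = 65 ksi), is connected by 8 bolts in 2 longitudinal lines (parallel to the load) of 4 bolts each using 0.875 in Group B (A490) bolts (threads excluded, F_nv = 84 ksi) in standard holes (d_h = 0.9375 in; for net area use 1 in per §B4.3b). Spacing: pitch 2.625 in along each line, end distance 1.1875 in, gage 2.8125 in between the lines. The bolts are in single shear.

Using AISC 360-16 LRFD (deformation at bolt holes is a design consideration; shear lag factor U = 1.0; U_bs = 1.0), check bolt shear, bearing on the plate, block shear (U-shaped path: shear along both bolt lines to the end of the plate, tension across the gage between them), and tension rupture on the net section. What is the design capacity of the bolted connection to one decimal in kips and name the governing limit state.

181.3 kips (net-section rupture governs)

Bolt shear: A_b = π(0.875)²/4 = 0.60132 in². φR_n = 0.75 × 84 × 0.60132 × 8 × 1 = 303.1 kips.
Bearing (0.5 in plate, F_u = 65 ksi): end bolts L_c = 1.1875 − 0.9375/2 = 0.71875, R_n = min(1.2×0.71875×0.5×65, 2.4×0.875×0.5×65) = 28.031 kips/bolt; interior L_c = 2.625 − 0.9375 = 1.6875, R_n = 65.813 kips/bolt. φR_n = 0.75 × (2×28.031 + 6×65.813) = 338.2 kips.
Block shear: shear path 2×[1.1875+3×2.625] = 2×9.0625 in, A_gv = 9.0625, A_nv = 2×(9.0625 − 3.5×1)×0.5 = 5.5625 in²; tension across gage: (2.8125 − 1×1)×0.5 = 0.90625 in². R_n = min(0.6×65×5.5625, 0.6×50×9.0625) + 1.0×65×0.90625 = min(216.94, 271.88) + 58.906 = 275.85 kips. φR_n = 0.75 × 275.85 = 206.9 kips.
Tension rupture (net): A_n = (9.4375 − 2×1)×0.5 = 3.7188 in² (U = 1.0, A_e = A_n). φR_n = 0.75 × 65 × 3.7188 = 181.3 kips.
Governing: min(303.1, 338.2, 206.9, 181.3) = 181.3 kips → net-section rupture.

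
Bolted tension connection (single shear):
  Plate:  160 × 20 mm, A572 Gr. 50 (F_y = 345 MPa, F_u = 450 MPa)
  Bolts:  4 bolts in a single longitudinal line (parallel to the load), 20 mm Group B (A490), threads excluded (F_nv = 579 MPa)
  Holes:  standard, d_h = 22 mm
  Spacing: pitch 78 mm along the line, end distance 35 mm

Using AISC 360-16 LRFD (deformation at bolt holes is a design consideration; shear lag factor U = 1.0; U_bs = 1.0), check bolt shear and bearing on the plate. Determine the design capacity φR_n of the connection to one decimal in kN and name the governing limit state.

Bolt shear: A_b = π(20)²/4 = 314.16 mm². φR_n = 0.75 × 579 × 314.16 × 4 × 1 = 545.7 kN.
Bearing (20 mm plate, F_u = 450 MPa): end bolts L_c = 35 − 22/2 = 24, R_n = min(1.2×24×20×450, 2.4×20×20×450) = 259.2 kN/bolt; interior L_c = 78 − 22 = 56, R_n = 432 kN/bolt. φR_n = 0.75 × (1×259.2 + 3×432) = 1166.4 kN.
Governing: min(545.7, 1166.4) = 545.7 kN → bolt shear.

545.7 kN (bolt shear governs)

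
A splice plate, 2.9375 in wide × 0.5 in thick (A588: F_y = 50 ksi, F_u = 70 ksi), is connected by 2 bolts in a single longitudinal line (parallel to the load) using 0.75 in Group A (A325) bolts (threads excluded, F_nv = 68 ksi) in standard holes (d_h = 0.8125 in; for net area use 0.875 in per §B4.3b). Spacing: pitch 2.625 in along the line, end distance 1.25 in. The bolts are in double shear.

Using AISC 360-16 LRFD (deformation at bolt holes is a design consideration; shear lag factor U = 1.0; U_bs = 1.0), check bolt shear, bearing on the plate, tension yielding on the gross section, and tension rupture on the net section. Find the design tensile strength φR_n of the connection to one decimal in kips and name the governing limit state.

Bolt shear: A_b = π(0.75)²/4 = 0.44179 in². φR_n = 0.75 × 68 × 0.44179 × 2 × 2 = 90.1 kips.
Bearing (0.5 in plate, F_u = 70 ksi): end bolts L_c = 1.25 − 0.8125/2 = 0.84375, R_n = min(1.2×0.84375×0.5×70, 2.4×0.75×0.5×70) = 35.438 kips/bolt; interior L_c = 2.625 − 0.8125 = 1.8125, R_n = 63 kips/bolt. φR_n = 0.75 × (1×35.438 + 1×63) = 73.8 kips.
Tension yield (gross): A_g = 2.9375×0.5 = 1.4688 in². φR_n = 0.90 × 50 × 1.4688 = 66.1 kips.
Tension rupture (net): A_n = (2.9375 − 1×0.875)×0.5 = 1.0313 in² (U = 1.0, A_e = A_n). φR_n = 0.75 × 70 × 1.0313 = 54.1 kips.
Governing: min(90.1, 73.8, 66.1, 54.1) = 54.1 kips → net-section rupture.

54.1 kips (net-section rupture governs)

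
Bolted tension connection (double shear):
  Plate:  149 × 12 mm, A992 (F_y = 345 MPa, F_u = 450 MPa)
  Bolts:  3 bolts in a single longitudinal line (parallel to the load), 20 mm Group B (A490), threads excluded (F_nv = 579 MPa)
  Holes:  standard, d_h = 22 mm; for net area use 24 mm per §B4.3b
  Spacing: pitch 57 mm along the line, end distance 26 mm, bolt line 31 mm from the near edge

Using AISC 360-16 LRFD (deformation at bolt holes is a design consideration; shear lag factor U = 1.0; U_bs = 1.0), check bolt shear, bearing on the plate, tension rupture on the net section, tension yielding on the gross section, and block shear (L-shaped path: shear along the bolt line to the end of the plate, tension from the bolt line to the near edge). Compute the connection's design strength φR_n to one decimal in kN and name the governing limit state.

271.4 kN (block shear governs)

Bolt shear: A_b = π(20)²/4 = 314.16 mm². φR_n = 0.75 × 579 × 314.16 × 3 × 2 = 818.5 kN.
Bearing (12 mm plate, F_u = 450 MPa): end bolts L_c = 26 − 22/2 = 15, R_n = min(1.2×15×12×450, 2.4×20×12×450) = 97.2 kN/bolt; interior L_c = 57 − 22 = 35, R_n = 226.8 kN/bolt. φR_n = 0.75 × (1×97.2 + 2×226.8) = 413.1 kN.
Tension rupture (net): A_n = (149 − 1×24)×12 = 1500 mm² (U = 1.0, A_e = A_n). φR_n = 0.75 × 450 × 1500 = 506.3 kN.
Tension yield (gross): A_g = 149×12 = 1788 mm². φR_n = 0.90 × 345 × 1788 = 555.2 kN.
Block shear: shear path 1×[26+2×57] = 1×140 mm, A_gv = 1680, A_nv = 1×(140 − 2.5×24)×12 = 960 mm²; tension to near edge: (31 − 0.5×24)×12 = 228 mm². R_n = min(0.6×450×960, 0.6×345×1680) + 1.0×450×228 = min(259.2, 347.76) + 102.6 = 361.8 kN. φR_n = 0.75 × 361.8 = 271.4 kN.
Governing: min(818.5, 413.1, 506.3, 555.2, 271.4) = 271.4 kN → block shear.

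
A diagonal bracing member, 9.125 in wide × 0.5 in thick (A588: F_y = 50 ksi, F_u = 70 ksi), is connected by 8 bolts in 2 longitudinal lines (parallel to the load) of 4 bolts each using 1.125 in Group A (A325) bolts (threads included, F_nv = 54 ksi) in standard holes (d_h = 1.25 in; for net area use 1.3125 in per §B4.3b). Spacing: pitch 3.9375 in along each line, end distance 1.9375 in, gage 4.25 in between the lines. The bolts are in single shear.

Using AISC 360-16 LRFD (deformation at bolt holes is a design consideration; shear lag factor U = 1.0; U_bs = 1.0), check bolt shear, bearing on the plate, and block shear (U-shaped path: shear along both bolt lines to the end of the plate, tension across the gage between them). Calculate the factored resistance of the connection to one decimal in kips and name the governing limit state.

Bolt shear: A_b = π(1.125)²/4 = 0.99402 in². φR_n = 0.75 × 54 × 0.99402 × 8 × 1 = 322.1 kips.
Bearing (0.5 in plate, F_u = 70 ksi): end bolts L_c = 1.9375 − 1.25/2 = 1.3125, R_n = min(1.2×1.3125×0.5×70, 2.4×1.125×0.5×70) = 55.125 kips/bolt; interior L_c = 3.9375 − 1.25 = 2.6875, R_n = 94.5 kips/bolt. φR_n = 0.75 × (2×55.125 + 6×94.5) = 507.9 kips.
Block shear: shear path 2×[1.9375+3×3.9375] = 2×13.75 in, A_gv = 13.75, A_nv = 2×(13.75 − 3.5×1.3125)×0.5 = 9.1563 in²; tension across gage: (4.25 − 1×1.3125)×0.5 = 1.4688 in². R_n = min(0.6×70×9.1563, 0.6×50×13.75) + 1.0×70×1.4688 = min(384.56, 412.5) + 102.82 = 487.38 kips. φR_n = 0.75 × 487.38 = 365.5 kips.
Governing: min(322.1, 507.9, 365.5) = 322.1 kips → bolt shear.

322.1 kips (bolt shear governs)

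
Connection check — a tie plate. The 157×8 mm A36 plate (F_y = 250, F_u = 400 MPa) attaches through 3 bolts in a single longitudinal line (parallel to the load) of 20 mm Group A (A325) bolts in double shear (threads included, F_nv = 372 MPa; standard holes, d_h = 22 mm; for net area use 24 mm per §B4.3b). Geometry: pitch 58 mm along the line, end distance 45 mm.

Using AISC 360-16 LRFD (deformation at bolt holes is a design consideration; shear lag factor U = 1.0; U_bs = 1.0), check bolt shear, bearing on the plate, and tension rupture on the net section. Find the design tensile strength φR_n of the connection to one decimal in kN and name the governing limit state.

305.3 kN (bearing governs)

Bolt shear: A_b = π(20)²/4 = 314.16 mm². φR_n = 0.75 × 372 × 314.16 × 3 × 2 = 525.9 kN.
Bearing (8 mm plate, F_u = 400 MPa): end bolts L_c = 45 − 22/2 = 34, R_n = min(1.2×34×8×400, 2.4×20×8×400) = 130.56 kN/bolt; interior L_c = 58 − 22 = 36, R_n = 138.24 kN/bolt. φR_n = 0.75 × (1×130.56 + 2×138.24) = 305.3 kN.
Tension rupture (net): A_n = (157 − 1×24)×8 = 1064 mm² (U = 1.0, A_e = A_n). φR_n = 0.75 × 400 × 1064 = 319.2 kN.
Governing: min(525.9, 305.3, 319.2) = 305.3 kN → bearing.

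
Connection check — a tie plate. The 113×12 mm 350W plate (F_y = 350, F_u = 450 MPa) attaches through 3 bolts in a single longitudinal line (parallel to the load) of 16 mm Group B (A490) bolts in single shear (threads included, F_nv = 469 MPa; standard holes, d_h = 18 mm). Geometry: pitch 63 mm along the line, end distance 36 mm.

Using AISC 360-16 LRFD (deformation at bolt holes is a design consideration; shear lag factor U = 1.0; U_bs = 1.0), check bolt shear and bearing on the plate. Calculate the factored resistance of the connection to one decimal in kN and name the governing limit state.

212.2 kN (bolt shear governs)

Bolt shear: A_b = π(16)²/4 = 201.06 mm². φR_n = 0.75 × 469 × 201.06 × 3 × 1 = 212.2 kN.
Bearing (12 mm plate, F_u = 450 MPa): end bolts L_c = 36 − 18/2 = 27, R_n = min(1.2×27×12×450, 2.4×16×12×450) = 174.96 kN/bolt; interior L_c = 63 − 18 = 45, R_n = 207.36 kN/bolt. φR_n = 0.75 × (1×174.96 + 2×207.36) = 442.3 kN.
Governing: min(212.2, 442.3) = 212.2 kN → bolt shear.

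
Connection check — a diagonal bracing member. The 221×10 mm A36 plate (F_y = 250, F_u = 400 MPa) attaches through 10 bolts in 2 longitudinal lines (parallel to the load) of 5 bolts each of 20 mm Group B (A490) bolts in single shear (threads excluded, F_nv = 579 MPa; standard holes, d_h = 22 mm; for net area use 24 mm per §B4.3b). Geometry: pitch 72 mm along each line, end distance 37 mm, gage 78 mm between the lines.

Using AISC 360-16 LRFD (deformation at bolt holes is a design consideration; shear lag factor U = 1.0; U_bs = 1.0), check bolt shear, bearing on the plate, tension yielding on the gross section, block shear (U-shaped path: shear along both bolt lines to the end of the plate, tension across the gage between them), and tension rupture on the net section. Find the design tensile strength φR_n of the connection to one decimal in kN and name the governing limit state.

Bolt shear: A_b = π(20)²/4 = 314.16 mm². φR_n = 0.75 × 579 × 314.16 × 10 × 1 = 1364.2 kN.
Bearing (10 mm plate, F_u = 400 MPa): end bolts L_c = 37 − 22/2 = 26, R_n = min(1.2×26×10×400, 2.4×20×10×400) = 124.8 kN/bolt; interior L_c = 72 − 22 = 50, R_n = 192 kN/bolt. φR_n = 0.75 × (2×124.8 + 8×192) = 1339.2 kN.
Tension yield (gross): A_g = 221×10 = 2210 mm². φR_n = 0.90 × 250 × 2210 = 497.3 kN.
Block shear: shear path 2×[37+4×72] = 2×325 mm, A_gv = 6500, A_nv = 2×(325 − 4.5×24)×10 = 4340 mm²; tension across gage: (78 − 1×24)×10 = 540 mm². R_n = min(0.6×400×4340, 0.6×250×6500) + 1.0×400×540 = min(1041.6, 975) + 216 = 1191 kN. φR_n = 0.75 × 1191 = 893.3 kN.
Tension rupture (net): A_n = (221 − 2×24)×10 = 1730 mm² (U = 1.0, A_e = A_n). φR_n = 0.75 × 400 × 1730 = 519.0 kN.
Governing: min(1364.2, 1339.2, 497.3, 893.3, 519.0) = 497.3 kN → gross-section yield.

497.3 kN (gross-section yield governs)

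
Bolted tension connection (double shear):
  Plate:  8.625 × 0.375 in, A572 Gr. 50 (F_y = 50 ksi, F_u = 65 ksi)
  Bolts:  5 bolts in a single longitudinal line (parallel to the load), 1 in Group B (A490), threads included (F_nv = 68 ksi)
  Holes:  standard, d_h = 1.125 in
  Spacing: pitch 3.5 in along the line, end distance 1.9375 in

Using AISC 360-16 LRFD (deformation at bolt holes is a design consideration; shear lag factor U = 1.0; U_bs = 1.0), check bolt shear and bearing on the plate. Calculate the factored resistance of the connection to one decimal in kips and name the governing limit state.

205.7 kips (bearing governs)

Bolt shear: A_b = π(1)²/4 = 0.7854 in². φR_n = 0.75 × 68 × 0.7854 × 5 × 2 = 400.6 kips.
Bearing (0.375 in plate, F_u = 65 ksi): end bolts L_c = 1.9375 − 1.125/2 = 1.375, R_n = min(1.2×1.375×0.375×65, 2.4×1×0.375×65) = 40.219 kips/bolt; interior L_c = 3.5 − 1.125 = 2.375, R_n = 58.5 kips/bolt. φR_n = 0.75 × (1×40.219 + 4×58.5) = 205.7 kips.
Governing: min(400.6, 205.7) = 205.7 kips → bearing.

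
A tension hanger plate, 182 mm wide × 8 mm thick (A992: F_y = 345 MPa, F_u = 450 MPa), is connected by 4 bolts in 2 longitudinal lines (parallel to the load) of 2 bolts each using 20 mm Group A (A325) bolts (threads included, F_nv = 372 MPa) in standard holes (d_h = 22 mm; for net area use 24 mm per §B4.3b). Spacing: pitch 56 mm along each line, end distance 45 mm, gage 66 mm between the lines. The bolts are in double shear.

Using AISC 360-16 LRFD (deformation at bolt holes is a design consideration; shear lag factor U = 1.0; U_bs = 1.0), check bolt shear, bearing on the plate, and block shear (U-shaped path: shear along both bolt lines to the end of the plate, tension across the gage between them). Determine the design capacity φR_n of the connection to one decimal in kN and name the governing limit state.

324.0 kN (block shear governs)

Bolt shear: A_b = π(20)²/4 = 314.16 mm². φR_n = 0.75 × 372 × 314.16 × 4 × 2 = 701.2 kN.
Bearing (8 mm plate, F_u = 450 MPa): end bolts L_c = 45 − 22/2 = 34, R_n = min(1.2×34×8×450, 2.4×20×8×450) = 146.88 kN/bolt; interior L_c = 56 − 22 = 34, R_n = 146.88 kN/bolt. φR_n = 0.75 × (2×146.88 + 2×146.88) = 440.6 kN.
Block shear: shear path 2×[45+1×56] = 2×101 mm, A_gv = 1616, A_nv = 2×(101 − 1.5×24)×8 = 1040 mm²; tension across gage: (66 − 1×24)×8 = 336 mm². R_n = min(0.6×450×1040, 0.6×345×1616) + 1.0×450×336 = min(280.8, 334.51) + 151.2 = 432 kN. φR_n = 0.75 × 432 = 324.0 kN.
Governing: min(701.2, 440.6, 324.0) = 324.0 kN → block shear.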